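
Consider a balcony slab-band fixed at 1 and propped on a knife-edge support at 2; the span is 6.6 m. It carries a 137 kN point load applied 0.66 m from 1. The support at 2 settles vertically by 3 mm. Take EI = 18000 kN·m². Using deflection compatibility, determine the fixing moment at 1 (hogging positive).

M_1 = 81.03 kN·m

Release the roller at 2. Primary structure: cantilever fixed at 1.
Free-end deflection of the primary structure under the applied loading (downward +):
  point load 137 at a = 0.66: Pa²(3L − a)/(6EI) = 190.4/EI
Flexibility coefficient — unit upward force at 2: δ_{22} = L³/(3EI) = 95.83/EI.
With EI = 18000 kN·m²: δ_0 = 0.010576 m and δ_{22} = 0.005324 m/kN.
Compatibility — the beam at 2 must follow the support down by 0.003 m: δ_0 − R_2·δ_{22} = 0.003, so R_2 = (0.010576 − 0.003)/0.005324 = 1.423 kN.
Moment equilibrium about 1: M_1 = Σ(load moments about 1) − R_2·L = 90.42 − 1.423×6.6 = 81.03 kN·m.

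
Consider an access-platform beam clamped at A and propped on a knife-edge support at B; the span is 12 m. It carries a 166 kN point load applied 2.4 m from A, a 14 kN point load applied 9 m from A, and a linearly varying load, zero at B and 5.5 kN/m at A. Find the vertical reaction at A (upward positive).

R_A = 188.2 kN

Choose R_B as the redundant. The primary structure is the cantilever fixed at A.
Free-end deflection of the primary structure under the applied loading (downward +):
  point load 166 at a = 2.4: Pa²(3L − a)/(6EI) = 5354/EI
  point load 14 at a = 9: Pa²(3L − a)/(6EI) = 5103/EI
  triangular load, peak 5.5 at the fixed end: w₀L⁴/(30EI) = 3802/EI
  δ_0 = 14259/EI
Tip deflection under a unit load at B: L³/(3EI) = 576/EI.
The prop prevents deflection at B: R_B = δ_0/δ_{BB} = 14259/576 = 24.76 kN.
Vertical equilibrium: R_A = ΣP − R_B = 213 − 24.76 = 188.2 kN.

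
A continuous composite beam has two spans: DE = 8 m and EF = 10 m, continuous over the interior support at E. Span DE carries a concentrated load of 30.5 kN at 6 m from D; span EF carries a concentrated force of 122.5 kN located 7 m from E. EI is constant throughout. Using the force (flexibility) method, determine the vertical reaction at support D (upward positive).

Release continuity at E by inserting a hinge; the redundant is the internal moment M_E. The primary structure is two simply-supported spans DE and EF.
Discontinuity in slope at E on the released structure — sum the simple-span end rotations:
  span DE: point load 30.5 at a = 6: Pab(L + a)/(6LEI) = 106.8/EI
  span EF: point load 122.5 at a = 7: Pab(L + b)/(6LEI) = 557.4/EI
  relative rotation θ_0 = (106.8 + 557.4)/EI = 664.1/EI
A unit hogging moment at E produces rotation L₁/(3EI) + L₂/(3EI) = 6/EI.
Slope continuity at E: θ_0 = M_E·6/EI, so M_E = 664.1/6 = 110.7 kN·m (hogging).
Span DE, ΣM about D with M_E applied at E: R_E^{DE}·8 = 183 + 110.7, so R_E^{DE} = 36.71 kN and R_D = 30.5 − 36.71 = -6.211 kN.

R_D = -6.211 kN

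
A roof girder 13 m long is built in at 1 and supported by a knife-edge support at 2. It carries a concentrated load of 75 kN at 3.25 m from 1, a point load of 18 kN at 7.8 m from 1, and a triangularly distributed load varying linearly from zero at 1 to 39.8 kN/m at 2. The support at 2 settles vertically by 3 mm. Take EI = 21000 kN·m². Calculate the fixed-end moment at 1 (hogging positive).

M_1 = 592.8 kN·m

Release the roller at 2. Primary structure: cantilever fixed at 1.
Deflection at 2 on the released cantilever, summing each load's contribution:
  point load 75 at a = 3.25: Pa²(3L − a)/(6EI) = 4720/EI
  point load 18 at a = 7.8: Pa²(3L − a)/(6EI) = 5695/EI
  triangular load, peak 39.8 at the free end: 11w₀L⁴/(120EI) = 104200/EI
  δ_0 = 114615/EI
Flexibility coefficient — unit upward force at 2: δ_{22} = L³/(3EI) = 732.3/EI.
With EI = 21000 kN·m²: δ_0 = 5.4578 m and δ_{22} = 0.034873 m/kN.
Compatibility — the beam at 2 must follow the support down by 0.003 m: δ_0 − R_2·δ_{22} = 0.003, so R_2 = (5.4578 − 0.003)/0.034873 = 156.4 kN.
Moment equilibrium about 1: M_1 = Σ(load moments about 1) − R_2·L = 2626 − 156.4×13 = 592.8 kN·m.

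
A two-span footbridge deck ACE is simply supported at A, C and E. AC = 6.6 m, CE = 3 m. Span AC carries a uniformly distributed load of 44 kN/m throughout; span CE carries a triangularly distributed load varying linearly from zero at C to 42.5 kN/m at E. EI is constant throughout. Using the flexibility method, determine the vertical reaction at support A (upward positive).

Take M_C as the redundant. Released structure: two simple spans AC and CE with a hinge at C.
Discontinuity in slope at C on the released structure — sum the simple-span end rotations:
  span AC: UDL 44: wL³/(24EI) = 527.1/EI
  span CE: triangular load, peak 42.5: 7w₀L³/(360EI) = 22.31/EI
  relative rotation θ_0 = (527.1 + 22.31)/EI = 549.4/EI
A unit hogging moment at C produces rotation L₁/(3EI) + L₂/(3EI) = 3.2/EI.
Slope continuity at C: θ_0 = M_C·3.2/EI, so M_C = 549.4/3.2 = 171.7 kN·m (hogging).
Span AC, ΣM about A with M_C applied at C: R_C^{AC}·6.6 = 958.3 + 171.7, so R_C^{AC} = 171.2 kN and R_A = 290.4 − 171.2 = 119.2 kN.

R_A = 119.2 kN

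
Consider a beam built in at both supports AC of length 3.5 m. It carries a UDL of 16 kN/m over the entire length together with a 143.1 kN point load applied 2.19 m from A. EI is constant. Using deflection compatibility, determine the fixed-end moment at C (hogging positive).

M_C = 89.73 kN·m

Take the two fixed-end moments M_A, M_C as redundants; the released structure is the simple span AC.
Simple-span end rotations at A and C under the given loads:
  at A: UDL 16: wL³/(24EI) = 28.58/EI
  at C: UDL 16: wL³/(24EI) = 28.58/EI
  at A: point load 143.1 at a = 2.19: Pab(L + b)/(6LEI) = 94.03/EI
  at C: point load 143.1 at a = 2.19: Pab(L + a)/(6LEI) = 111.2/EI
  θ_A0 = 122.6/EI,  θ_C0 = 139.8/EI
Flexibility coefficients: a unit moment at one end gives L/(3EI) there and L/(6EI) at the far end, so f₁₁ = f₂₂ = 1.167/EI and f₁₂ = f₂₁ = 0.5833/EI.
Compatibility — zero rotation at each built-in end:
  1.167 M_A + 0.5833 M_C = 122.6
  0.5833 M_A + 1.167 M_C = 139.8
Solving the pair gives M_A = 60.24 kN·m and M_C = 89.73 kN·m (hogging).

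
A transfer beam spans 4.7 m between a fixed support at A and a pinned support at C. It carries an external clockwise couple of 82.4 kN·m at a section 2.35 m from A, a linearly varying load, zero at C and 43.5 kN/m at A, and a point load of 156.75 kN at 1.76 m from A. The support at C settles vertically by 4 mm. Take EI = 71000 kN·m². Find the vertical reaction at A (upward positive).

Take the reaction at C as the redundant and release it; the primary structure is a cantilever fixed at A.
Free-end deflection of the primary structure under the applied loading (downward +):
  clockwise couple 82.4 at a = 2.35: M₀a(2L − a)/(2EI) = 682.6/EI
  triangular load, peak 43.5 at the fixed end: w₀L⁴/(30EI) = 707.6/EI
  point load 156.75 at a = 1.76: Pa²(3L − a)/(6EI) = 998.6/EI
  δ_0 = 2389/EI
Flexibility coefficient — unit upward force at C: δ_{CC} = L³/(3EI) = 34.61/EI.
With EI = 71000 kN·m²: δ_0 = 0.033644 m and δ_{CC} = 0.000487 m/kN.
Compatibility — the beam at C must follow the support down by 0.004 m: δ_0 − R_C·δ_{CC} = 0.004, so R_C = (0.033644 − 0.004)/0.000487 = 60.82 kN.
Vertical equilibrium: R_A = ΣP − R_C = 259 − 60.82 = 198.2 kN.

R_A = 198.2 kN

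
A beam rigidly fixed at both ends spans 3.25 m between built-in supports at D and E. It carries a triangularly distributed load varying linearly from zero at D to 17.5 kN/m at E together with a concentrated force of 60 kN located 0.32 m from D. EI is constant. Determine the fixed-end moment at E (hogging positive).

M_E = 10.95 kN·m

Release both end moments; the primary structure is a simply-supported span DE with redundants M_D and M_E.
Simple-span end rotations at D and E under the given loads:
  at D: triangular load, peak 17.5: 7w₀L³/(360EI) = 11.68/EI
  at E: triangular load, peak 17.5: w₀L³/(45EI) = 13.35/EI
  at D: point load 60 at a = 0.32: Pab(L + b)/(6LEI) = 17.83/EI
  at E: point load 60 at a = 0.32: Pab(L + a)/(6LEI) = 10.3/EI
  θ_D0 = 29.51/EI,  θ_E0 = 23.65/EI
Flexibility coefficients: a unit moment at one end gives L/(3EI) there and L/(6EI) at the far end, so f₁₁ = f₂₂ = 1.083/EI and f₁₂ = f₂₁ = 0.5417/EI.
Compatibility — zero rotation at each built-in end:
  1.083 M_D + 0.5417 M_E = 29.51
  0.5417 M_D + 1.083 M_E = 23.65
Solving the pair gives M_D = 21.77 kN·m and M_E = 10.95 kN·m (hogging).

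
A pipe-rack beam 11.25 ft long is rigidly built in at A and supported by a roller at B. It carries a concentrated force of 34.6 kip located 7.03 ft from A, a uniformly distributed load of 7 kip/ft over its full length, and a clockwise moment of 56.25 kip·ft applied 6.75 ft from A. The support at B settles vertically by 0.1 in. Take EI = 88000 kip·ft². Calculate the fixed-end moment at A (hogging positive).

Take the reaction at B as the redundant and release it; the primary structure is a cantilever fixed at A.
Deflection at B on the released cantilever, summing each load's contribution:
  point load 34.6 at a = 7.03: Pa²(3L − a)/(6EI) = 7615/EI
  UDL 7: wL⁴/(8EI) = 14016/EI
  clockwise couple 56.25 at a = 6.75: M₀a(2L − a)/(2EI) = 2990/EI
  δ_0 = 24621/EI
Tip deflection under a unit load at B: L³/(3EI) = 474.6/EI.
With EI = 88000 kip·ft²: δ_0 = 0.27978 ft and δ_{BB} = 0.005393 ft/kip.
Compatibility — the beam at B must follow the support down by 0.008333 ft: δ_0 − R_B·δ_{BB} = 0.008333, so R_B = (0.27978 − 0.008333)/0.005393 = 50.33 kip.
Moment equilibrium about A: M_A = Σ(load moments about A) − R_B·L = 742.5 − 50.33×11.25 = 176.2 kip·ft.

M_A = 176.2 kip·ft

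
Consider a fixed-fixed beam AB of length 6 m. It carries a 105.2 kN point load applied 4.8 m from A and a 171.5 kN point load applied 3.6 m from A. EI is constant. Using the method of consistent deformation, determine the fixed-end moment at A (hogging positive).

Take the two fixed-end moments M_A, M_B as redundants; the released structure is the simple span AB.
On the primary (simply-supported) span, the end slopes from the loading are:
  at A: point load 105.2 at a = 4.8: Pab(L + b)/(6LEI) = 121.2/EI
  at B: point load 105.2 at a = 4.8: Pab(L + a)/(6LEI) = 181.8/EI
  at A: point load 171.5 at a = 3.6: Pab(L + b)/(6LEI) = 345.7/EI
  at B: point load 171.5 at a = 3.6: Pab(L + a)/(6LEI) = 395.1/EI
  θ_A0 = 466.9/EI,  θ_B0 = 576.9/EI
Flexibility coefficients: a unit moment at one end gives L/(3EI) there and L/(6EI) at the far end, so f₁₁ = f₂₂ = 2/EI and f₁₂ = f₂₁ = 1/EI.
Compatibility — zero rotation at each built-in end:
  2 M_A + 1 M_B = 466.9
  1 M_A + 2 M_B = 576.9
Solving the pair gives M_A = 119 kN·m and M_B = 229 kN·m (hogging).

M_A = 119 kN·m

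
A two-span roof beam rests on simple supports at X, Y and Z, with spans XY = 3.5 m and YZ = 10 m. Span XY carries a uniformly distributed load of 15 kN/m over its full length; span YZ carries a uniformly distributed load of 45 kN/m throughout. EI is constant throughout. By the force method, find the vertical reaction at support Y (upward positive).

Take M_Y as the redundant. Released structure: two simple spans XY and YZ with a hinge at Y.
Rotations at Y on the released spans (each span's end-slope, ×1/EI):
  span XY: UDL 15: wL³/(24EI) = 26.8/EI
  span YZ: UDL 45: wL³/(24EI) = 1875/EI
  relative rotation θ_0 = (26.8 + 1875)/EI = 1902/EI
A unit hogging moment at Y produces rotation L₁/(3EI) + L₂/(3EI) = 4.5/EI.
Compatibility: M_Y·(L₁+L₂)/(3EI) = θ_0, giving M_Y = 422.6 kN·m (hogging).
Span XY, ΣM about X with M_Y applied at Y: R_Y^{XY}·3.5 = 91.88 + 422.6, so R_Y^{XY} = 147 kN and R_X = 52.5 − 147 = -94.5 kN.
Span YZ, ΣM about Z: R_Y^{YZ}·10 = 2250 + 422.6, so R_Y^{YZ} = 267.3 kN and R_Z = 450 − 267.3 = 182.7 kN.
R_Y = 147 + 267.3 = 414.3 kN.

R_Y = 414.3 kN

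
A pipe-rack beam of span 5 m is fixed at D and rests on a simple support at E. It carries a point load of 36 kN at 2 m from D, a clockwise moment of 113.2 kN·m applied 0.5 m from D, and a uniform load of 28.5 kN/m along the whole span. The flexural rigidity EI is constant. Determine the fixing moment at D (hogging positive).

Take the reaction at E as the redundant and release it; the primary structure is a cantilever fixed at D.
Deflection at E on the released cantilever, summing each load's contribution:
  point load 36 at a = 2: Pa²(3L − a)/(6EI) = 312/EI
  clockwise couple 113.2 at a = 0.5: M₀a(2L − a)/(2EI) = 268.9/EI
  UDL 28.5: wL⁴/(8EI) = 2227/EI
  δ_0 = 2807/EI
Flexibility coefficient — unit upward force at E: δ_{EE} = L³/(3EI) = 41.67/EI.
The prop prevents deflection at E: R_E = δ_0/δ_{EE} = 2807/41.67 = 67.38 kN.
Moment equilibrium about D: M_D = Σ(load moments about D) − R_E·L = 541.5 − 67.38×5 = 204.6 kN·m.

M_D = 204.6 kN·m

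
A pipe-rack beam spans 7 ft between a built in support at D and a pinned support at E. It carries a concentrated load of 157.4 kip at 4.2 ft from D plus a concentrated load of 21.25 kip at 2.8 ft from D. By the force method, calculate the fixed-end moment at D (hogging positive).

Choose R_E as the redundant. The primary structure is the cantilever fixed at D.
Downward deflection at the released point E due to the loads:
  point load 157.4 at a = 4.2: Pa²(3L − a)/(6EI) = 7774/EI
  point load 21.25 at a = 2.8: Pa²(3L − a)/(6EI) = 505.4/EI
  δ_0 = 8280/EI
Flexibility coefficient — unit upward force at E: δ_{EE} = L³/(3EI) = 114.3/EI.
The prop prevents deflection at E: R_E = δ_0/δ_{EE} = 8280/114.3 = 72.42 kip.
Moment equilibrium about D: M_D = Σ(load moments about D) − R_E·L = 720.6 − 72.42×7 = 213.7 kip·ft.

M_D = 213.7 kip·ft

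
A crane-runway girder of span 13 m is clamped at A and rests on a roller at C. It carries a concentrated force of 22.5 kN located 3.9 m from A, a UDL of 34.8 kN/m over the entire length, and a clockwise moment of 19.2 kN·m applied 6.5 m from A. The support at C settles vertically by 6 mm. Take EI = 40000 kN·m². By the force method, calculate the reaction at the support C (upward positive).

Remove the prop at C; the released (primary) structure is a cantilever built in at A.
Downward deflection at the released point C due to the loads:
  point load 22.5 at a = 3.9: Pa²(3L − a)/(6EI) = 2002/EI
  UDL 34.8: wL⁴/(8EI) = 124240/EI
  clockwise couple 19.2 at a = 6.5: M₀a(2L − a)/(2EI) = 1217/EI
  δ_0 = 127459/EI
Tip deflection under a unit load at C: L³/(3EI) = 732.3/EI.
With EI = 40000 kN·m²: δ_0 = 3.1865 m and δ_{CC} = 0.018308 m/kN.
Compatibility — the beam at C must follow the support down by 0.006 m: δ_0 − R_C·δ_{CC} = 0.006, so R_C = (3.1865 − 0.006)/0.018308 = 173.7 kN.

R_C = 173.7 kN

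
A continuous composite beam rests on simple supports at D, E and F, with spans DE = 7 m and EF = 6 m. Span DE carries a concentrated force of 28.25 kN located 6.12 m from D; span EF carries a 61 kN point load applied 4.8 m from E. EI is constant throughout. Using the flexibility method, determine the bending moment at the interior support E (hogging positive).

Insert a hinge at E; M_E is the redundant, and each span becomes simply supported.
End slopes at the hinge E, treating each span as simply supported:
  span DE: point load 28.25 at a = 6.12: Pab(L + a)/(6LEI) = 47.53/EI
  span EF: point load 61 at a = 4.8: Pab(L + b)/(6LEI) = 70.27/EI
  relative rotation θ_0 = (47.53 + 70.27)/EI = 117.8/EI
A unit hogging moment at E produces rotation L₁/(3EI) + L₂/(3EI) = 4.333/EI.
Slope continuity at E: θ_0 = M_E·4.333/EI, so M_E = 117.8/4.333 = 27.18 kN·m (hogging).

M_E = 27.18 kN·m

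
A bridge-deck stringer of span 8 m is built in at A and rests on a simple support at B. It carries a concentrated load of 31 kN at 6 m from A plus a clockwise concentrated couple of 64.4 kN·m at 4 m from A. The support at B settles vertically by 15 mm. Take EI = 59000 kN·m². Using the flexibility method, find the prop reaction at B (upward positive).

Choose R_B as the redundant. The primary structure is the cantilever fixed at A.
Free-end deflection of the primary structure under the applied loading (downward +):
  point load 31 at a = 6: Pa²(3L − a)/(6EI) = 3348/EI
  clockwise couple 64.4 at a = 4: M₀a(2L − a)/(2EI) = 1546/EI
  δ_0 = 4894/EI
Tip deflection under a unit load at B: L³/(3EI) = 170.7/EI.
With EI = 59000 kN·m²: δ_0 = 0.082942 m and δ_{BB} = 0.002893 m/kN.
Compatibility — the beam at B must follow the support down by 0.015 m: δ_0 − R_B·δ_{BB} = 0.015, so R_B = (0.082942 − 0.015)/0.002893 = 23.49 kN.

R_B = 23.49 kN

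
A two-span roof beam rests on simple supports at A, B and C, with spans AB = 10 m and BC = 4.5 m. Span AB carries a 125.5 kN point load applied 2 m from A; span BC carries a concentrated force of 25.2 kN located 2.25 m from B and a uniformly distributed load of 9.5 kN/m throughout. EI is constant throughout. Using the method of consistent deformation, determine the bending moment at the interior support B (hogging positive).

M_B = 97.15 kN·m

Release continuity at B by inserting a hinge; the redundant is the internal moment M_B. The primary structure is two simply-supported spans AB and BC.
Discontinuity in slope at B on the released structure — sum the simple-span end rotations:
  span AB: point load 125.5 at a = 2: Pab(L + a)/(6LEI) = 401.6/EI
  span BC: point load 25.2 at a = 2.25: Pab(L + b)/(6LEI) = 31.89/EI
  span BC: UDL 9.5: wL³/(24EI) = 36.07/EI
  relative rotation θ_0 = (401.6 + 67.96)/EI = 469.6/EI
A unit hogging moment at B produces rotation L₁/(3EI) + L₂/(3EI) = 4.833/EI.
Compatibility: M_B·(L₁+L₂)/(3EI) = θ_0, giving M_B = 97.15 kN·m (hogging).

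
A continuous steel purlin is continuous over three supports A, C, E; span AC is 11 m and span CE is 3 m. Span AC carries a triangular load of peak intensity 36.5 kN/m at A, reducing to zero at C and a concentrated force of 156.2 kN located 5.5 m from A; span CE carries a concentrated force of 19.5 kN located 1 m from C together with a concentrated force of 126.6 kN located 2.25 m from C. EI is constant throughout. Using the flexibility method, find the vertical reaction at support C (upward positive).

R_C = 388 kN

Insert a hinge at C; M_C is the redundant, and each span becomes simply supported.
Rotations at C on the released spans (each span's end-slope, ×1/EI):
  span AC: triangular load, peak 36.5: 7w₀L³/(360EI) = 944.6/EI
  span AC: point load 156.2 at a = 5.5: Pab(L + a)/(6LEI) = 1181/EI
  span CE: point load 19.5 at a = 1: Pab(L + b)/(6LEI) = 10.83/EI
  span CE: point load 126.6 at a = 2.25: Pab(L + b)/(6LEI) = 44.51/EI
  relative rotation θ_0 = (2126 + 55.34)/EI = 2181/EI
A unit hogging moment at C produces rotation L₁/(3EI) + L₂/(3EI) = 4.667/EI.
Compatibility: M_C·(L₁+L₂)/(3EI) = θ_0, giving M_C = 467.4 kN·m (hogging).
Span AC, ΣM about A with M_C applied at C: R_C^{AC}·11 = 1595 + 467.4, so R_C^{AC} = 187.5 kN and R_A = 356.9 − 187.5 = 169.4 kN.
Span CE, ΣM about E: R_C^{CE}·3 = 133.9 + 467.4, so R_C^{CE} = 200.5 kN and R_E = 146.1 − 200.5 = -54.35 kN.
R_C = 187.5 + 200.5 = 388 kN.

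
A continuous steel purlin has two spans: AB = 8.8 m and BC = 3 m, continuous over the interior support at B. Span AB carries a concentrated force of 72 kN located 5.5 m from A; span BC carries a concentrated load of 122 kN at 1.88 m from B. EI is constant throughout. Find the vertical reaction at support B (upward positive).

R_B = 137.4 kN

Release continuity at B by inserting a hinge; the redundant is the internal moment M_B. The primary structure is two simply-supported spans AB and BC.
End slopes at the hinge B, treating each span as simply supported:
  span AB: point load 72 at a = 5.5: Pab(L + a)/(6LEI) = 353.9/EI
  span BC: point load 122 at a = 1.88: Pab(L + b)/(6LEI) = 58.8/EI
  relative rotation θ_0 = (353.9 + 58.8)/EI = 412.7/EI
A unit hogging moment at B produces rotation L₁/(3EI) + L₂/(3EI) = 3.933/EI.
Compatibility: M_B·(L₁+L₂)/(3EI) = θ_0, giving M_B = 104.9 kN·m (hogging).
Span AB, ΣM about A with M_B applied at B: R_B^{AB}·8.8 = 396 + 104.9, so R_B^{AB} = 56.92 kN and R_A = 72 − 56.92 = 15.08 kN.
Span BC, ΣM about C: R_B^{BC}·3 = 136.6 + 104.9, so R_B^{BC} = 80.52 kN and R_C = 122 − 80.52 = 41.48 kN.
R_B = 56.92 + 80.52 = 137.4 kN.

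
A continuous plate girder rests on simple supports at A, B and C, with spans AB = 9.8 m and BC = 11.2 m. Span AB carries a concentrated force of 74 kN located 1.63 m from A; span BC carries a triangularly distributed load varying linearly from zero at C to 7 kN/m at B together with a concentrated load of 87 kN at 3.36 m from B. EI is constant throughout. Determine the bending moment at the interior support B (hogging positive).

Insert a hinge at B; M_B is the redundant, and each span becomes simply supported.
Discontinuity in slope at B on the released structure — sum the simple-span end rotations:
  span AB: point load 74 at a = 1.63: Pab(L + a)/(6LEI) = 191.6/EI
  span BC: triangular load, peak 7: w₀L³/(45EI) = 218.5/EI
  span BC: point load 87 at a = 3.36: Pab(L + b)/(6LEI) = 649.3/EI
  relative rotation θ_0 = (191.6 + 867.9)/EI = 1059/EI
A unit hogging moment at B produces rotation L₁/(3EI) + L₂/(3EI) = 7/EI.
Compatibility: M_B·(L₁+L₂)/(3EI) = θ_0, giving M_B = 151.3 kN·m (hogging).

M_B = 151.3 kN·m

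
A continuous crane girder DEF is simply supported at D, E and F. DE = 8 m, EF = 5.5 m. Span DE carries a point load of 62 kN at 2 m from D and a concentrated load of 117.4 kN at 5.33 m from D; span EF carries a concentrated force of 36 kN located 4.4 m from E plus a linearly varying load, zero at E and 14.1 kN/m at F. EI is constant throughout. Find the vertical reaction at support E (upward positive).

R_E = 161.5 kN

Take M_E as the redundant. Released structure: two simple spans DE and EF with a hinge at E.
Rotations at E on the released spans (each span's end-slope, ×1/EI):
  span DE: point load 62 at a = 2: Pab(L + a)/(6LEI) = 155/EI
  span DE: point load 117.4 at a = 5.33: Pab(L + a)/(6LEI) = 464/EI
  span EF: point load 36 at a = 4.4: Pab(L + b)/(6LEI) = 34.85/EI
  span EF: triangular load, peak 14.1: 7w₀L³/(360EI) = 45.61/EI
  relative rotation θ_0 = (619 + 80.46)/EI = 699.4/EI
A unit hogging moment at E produces rotation L₁/(3EI) + L₂/(3EI) = 4.5/EI.
Slope continuity at E: θ_0 = M_E·4.5/EI, so M_E = 699.4/4.5 = 155.4 kN·m (hogging).
Span DE, ΣM about D with M_E applied at E: R_E^{DE}·8 = 749.7 + 155.4, so R_E^{DE} = 113.1 kN and R_D = 179.4 − 113.1 = 66.25 kN.
Span EF, ΣM about F: R_E^{EF}·5.5 = 110.7 + 155.4, so R_E^{EF} = 48.39 kN and R_F = 74.78 − 48.39 = 26.39 kN.
R_E = 113.1 + 48.39 = 161.5 kN.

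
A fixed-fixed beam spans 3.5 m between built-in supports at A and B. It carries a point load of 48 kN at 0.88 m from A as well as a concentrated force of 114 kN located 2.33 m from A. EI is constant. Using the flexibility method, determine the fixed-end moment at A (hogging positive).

Take the two fixed-end moments M_A, M_B as redundants; the released structure is the simple span AB.
End rotations of the released simple span under the applied load (×1/EI):
  at A: point load 48 at a = 0.88: Pab(L + b)/(6LEI) = 32.25/EI
  at B: point load 48 at a = 0.88: Pab(L + a)/(6LEI) = 23.08/EI
  at A: point load 114 at a = 2.33: Pab(L + b)/(6LEI) = 69.11/EI
  at B: point load 114 at a = 2.33: Pab(L + a)/(6LEI) = 86.28/EI
  θ_A0 = 101.4/EI,  θ_B0 = 109.4/EI
Flexibility coefficients: a unit moment at one end gives L/(3EI) there and L/(6EI) at the far end, so f₁₁ = f₂₂ = 1.167/EI and f₁₂ = f₂₁ = 0.5833/EI.
Compatibility — zero rotation at each built-in end:
  1.167 M_A + 0.5833 M_B = 101.4
  0.5833 M_A + 1.167 M_B = 109.4
Solving the pair gives M_A = 53.35 kN·m and M_B = 67.06 kN·m (hogging).

M_A = 53.35 kN·m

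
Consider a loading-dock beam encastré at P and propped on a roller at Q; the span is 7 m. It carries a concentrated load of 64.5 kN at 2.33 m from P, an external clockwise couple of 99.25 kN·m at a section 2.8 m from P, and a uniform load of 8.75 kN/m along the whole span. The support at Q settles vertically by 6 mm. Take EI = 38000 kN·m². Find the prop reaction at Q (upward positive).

R_Q = 44.12 kN

Take the reaction at Q as the redundant and release it; the primary structure is a cantilever fixed at P.
Downward deflection at the released point Q due to the loads:
  point load 64.5 at a = 2.33: Pa²(3L − a)/(6EI) = 1090/EI
  clockwise couple 99.25 at a = 2.8: M₀a(2L − a)/(2EI) = 1556/EI
  UDL 8.75: wL⁴/(8EI) = 2626/EI
  δ_0 = 5272/EI
Tip deflection under a unit load at Q: L³/(3EI) = 114.3/EI.
With EI = 38000 kN·m²: δ_0 = 0.13873 m and δ_{QQ} = 0.003009 m/kN.
Compatibility — the beam at Q must follow the support down by 0.006 m: δ_0 − R_Q·δ_{QQ} = 0.006, so R_Q = (0.13873 − 0.006)/0.003009 = 44.12 kN.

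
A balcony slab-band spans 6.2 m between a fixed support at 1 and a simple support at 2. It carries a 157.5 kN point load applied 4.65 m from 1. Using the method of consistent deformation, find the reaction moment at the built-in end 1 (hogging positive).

Remove the prop at 2; the released (primary) structure is a cantilever built in at 1.
Downward deflection at the released point 2 due to the loads:
  point load 157.5 at a = 4.65: Pa²(3L − a)/(6EI) = 7918/EI
Flexibility coefficient — unit upward force at 2: δ_{22} = L³/(3EI) = 79.44/EI.
The prop prevents deflection at 2: R_2 = δ_0/δ_{22} = 7918/79.44 = 99.67 kN.
Moment equilibrium about 1: M_1 = Σ(load moments about 1) − R_2·L = 732.4 − 99.67×6.2 = 114.4 kN·m.

M_1 = 114.4 kN·m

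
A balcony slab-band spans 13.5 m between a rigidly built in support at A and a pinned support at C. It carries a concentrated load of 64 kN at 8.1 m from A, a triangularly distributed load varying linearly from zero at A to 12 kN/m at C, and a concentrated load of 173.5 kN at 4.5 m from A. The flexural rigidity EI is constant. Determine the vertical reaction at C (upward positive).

Choose R_C as the redundant. The primary structure is the cantilever fixed at A.
Deflection at C on the released cantilever, summing each load's contribution:
  point load 64 at a = 8.1: Pa²(3L − a)/(6EI) = 22675/EI
  triangular load, peak 12 at the free end: 11w₀L⁴/(120EI) = 36537/EI
  point load 173.5 at a = 4.5: Pa²(3L − a)/(6EI) = 21080/EI
  δ_0 = 80292/EI
Flexibility coefficient — unit upward force at C: δ_{CC} = L³/(3EI) = 820.1/EI.
Compatibility at C: δ_0 − R_C·δ_{CC} = 0, so R_C = 80292/820.1 = 97.9 kN.

R_C = 97.9 kN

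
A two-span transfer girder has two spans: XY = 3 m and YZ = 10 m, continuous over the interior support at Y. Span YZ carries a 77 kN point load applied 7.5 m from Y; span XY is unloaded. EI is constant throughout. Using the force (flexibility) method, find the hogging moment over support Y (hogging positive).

M_Y = 69.41 kN·m

Insert a hinge at Y; M_Y is the redundant, and each span becomes simply supported.
Rotations at Y on the released spans (each span's end-slope, ×1/EI):
  span YZ: point load 77 at a = 7.5: Pab(L + b)/(6LEI) = 300.8/EI
  relative rotation θ_0 = (0 + 300.8)/EI = 300.8/EI
A unit hogging moment at Y produces rotation L₁/(3EI) + L₂/(3EI) = 4.333/EI.
Slope continuity at Y: θ_0 = M_Y·4.333/EI, so M_Y = 300.8/4.333 = 69.41 kN·m (hogging).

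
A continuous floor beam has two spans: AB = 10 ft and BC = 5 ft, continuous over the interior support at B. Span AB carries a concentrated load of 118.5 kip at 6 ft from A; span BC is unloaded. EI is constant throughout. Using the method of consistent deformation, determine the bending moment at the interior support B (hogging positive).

M_B = 151.7 kip·ft

Insert a hinge at B; M_B is the redundant, and each span becomes simply supported.
Rotations at B on the released spans (each span's end-slope, ×1/EI):
  span AB: point load 118.5 at a = 6: Pab(L + a)/(6LEI) = 758.4/EI
  relative rotation θ_0 = (758.4 + 0)/EI = 758.4/EI
A unit hogging moment at B produces rotation L₁/(3EI) + L₂/(3EI) = 5/EI.
Compatibility: M_B·(L₁+L₂)/(3EI) = θ_0, giving M_B = 151.7 kip·ft (hogging).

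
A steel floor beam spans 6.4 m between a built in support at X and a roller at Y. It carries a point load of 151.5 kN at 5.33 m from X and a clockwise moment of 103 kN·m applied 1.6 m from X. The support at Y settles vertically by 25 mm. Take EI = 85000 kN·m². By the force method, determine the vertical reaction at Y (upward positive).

R_Y = 100.1 kN

Remove the prop at Y; the released (primary) structure is a cantilever built in at X.
Primary-structure tip deflection at Y by superposition:
  point load 151.5 at a = 5.33: Pa²(3L − a)/(6EI) = 9949/EI
  clockwise couple 103 at a = 1.6: M₀a(2L − a)/(2EI) = 922.9/EI
  δ_0 = 10872/EI
Tip deflection under a unit load at Y: L³/(3EI) = 87.38/EI.
With EI = 85000 kN·m²: δ_0 = 0.12791 m and δ_{YY} = 0.001028 m/kN.
Compatibility — the beam at Y must follow the support down by 0.025 m: δ_0 − R_Y·δ_{YY} = 0.025, so R_Y = (0.12791 − 0.025)/0.001028 = 100.1 kN.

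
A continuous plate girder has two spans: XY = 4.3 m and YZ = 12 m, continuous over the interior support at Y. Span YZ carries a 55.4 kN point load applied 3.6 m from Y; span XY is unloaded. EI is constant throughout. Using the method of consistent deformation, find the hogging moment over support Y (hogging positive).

Insert a hinge at Y; M_Y is the redundant, and each span becomes simply supported.
Discontinuity in slope at Y on the released structure — sum the simple-span end rotations:
  span YZ: point load 55.4 at a = 3.6: Pab(L + b)/(6LEI) = 474.7/EI
  relative rotation θ_0 = (0 + 474.7)/EI = 474.7/EI
A unit hogging moment at Y produces rotation L₁/(3EI) + L₂/(3EI) = 5.433/EI.
Compatibility: M_Y·(L₁+L₂)/(3EI) = θ_0, giving M_Y = 87.36 kN·m (hogging).

M_Y = 87.36 kN·m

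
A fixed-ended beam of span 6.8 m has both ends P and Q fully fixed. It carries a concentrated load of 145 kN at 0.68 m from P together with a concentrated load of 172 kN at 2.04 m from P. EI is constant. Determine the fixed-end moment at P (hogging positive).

Release both end moments; the primary structure is a simply-supported span PQ with redundants M_P and M_Q.
Simple-span end rotations at P and Q under the given loads:
  at P: point load 145 at a = 0.68: Pab(L + b)/(6LEI) = 191.1/EI
  at Q: point load 145 at a = 0.68: Pab(L + a)/(6LEI) = 110.6/EI
  at P: point load 172 at a = 2.04: Pab(L + b)/(6LEI) = 473.2/EI
  at Q: point load 172 at a = 2.04: Pab(L + a)/(6LEI) = 361.9/EI
  θ_P0 = 664.3/EI,  θ_Q0 = 472.5/EI
Flexibility coefficients: a unit moment at one end gives L/(3EI) there and L/(6EI) at the far end, so f₁₁ = f₂₂ = 2.267/EI and f₁₂ = f₂₁ = 1.133/EI.
Compatibility — zero rotation at each built-in end:
  2.267 M_P + 1.133 M_Q = 664.3
  1.133 M_P + 2.267 M_Q = 472.5
Solving the pair gives M_P = 251.8 kN·m and M_Q = 82.56 kN·m (hogging).

M_P = 251.8 kN·m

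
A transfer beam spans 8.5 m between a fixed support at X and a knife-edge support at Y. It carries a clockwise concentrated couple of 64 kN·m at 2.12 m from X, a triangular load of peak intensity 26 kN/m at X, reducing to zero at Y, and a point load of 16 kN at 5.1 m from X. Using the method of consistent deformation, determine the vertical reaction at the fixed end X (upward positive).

Release the roller at Y. Primary structure: cantilever fixed at X.
Deflection at Y on the released cantilever, summing each load's contribution:
  clockwise couple 64 at a = 2.12: M₀a(2L − a)/(2EI) = 1009/EI
  triangular load, peak 26 at the fixed end: w₀L⁴/(30EI) = 4524/EI
  point load 16 at a = 5.1: Pa²(3L − a)/(6EI) = 1415/EI
  δ_0 = 6948/EI
Tip deflection under a unit load at Y: L³/(3EI) = 204.7/EI.
The prop prevents deflection at Y: R_Y = δ_0/δ_{YY} = 6948/204.7 = 33.94 kN.
Vertical equilibrium: R_X = ΣP − R_Y = 126.5 − 33.94 = 92.56 kN.

R_X = 92.56 kN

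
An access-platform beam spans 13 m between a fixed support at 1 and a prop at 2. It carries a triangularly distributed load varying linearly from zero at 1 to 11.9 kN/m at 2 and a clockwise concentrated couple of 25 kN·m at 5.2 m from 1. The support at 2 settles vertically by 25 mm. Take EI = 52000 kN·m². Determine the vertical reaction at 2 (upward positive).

R_2 = 42.61 kN

Take the reaction at 2 as the redundant and release it; the primary structure is a cantilever fixed at 1.
Primary-structure tip deflection at 2 by superposition:
  triangular load, peak 11.9 at the free end: 11w₀L⁴/(120EI) = 31155/EI
  clockwise couple 25 at a = 5.2: M₀a(2L − a)/(2EI) = 1352/EI
  δ_0 = 32507/EI
Flexibility coefficient — unit upward force at 2: δ_{22} = L³/(3EI) = 732.3/EI.
With EI = 52000 kN·m²: δ_0 = 0.62514 m and δ_{22} = 0.014083 m/kN.
Compatibility — the beam at 2 must follow the support down by 0.025 m: δ_0 − R_2·δ_{22} = 0.025, so R_2 = (0.62514 − 0.025)/0.014083 = 42.61 kN.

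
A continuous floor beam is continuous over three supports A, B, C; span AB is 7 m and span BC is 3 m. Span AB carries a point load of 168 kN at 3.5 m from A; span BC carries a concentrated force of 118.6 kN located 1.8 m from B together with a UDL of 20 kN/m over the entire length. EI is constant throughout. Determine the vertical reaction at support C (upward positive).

R_C = 41.48 kN

Insert a hinge at B; M_B is the redundant, and each span becomes simply supported.
Discontinuity in slope at B on the released structure — sum the simple-span end rotations:
  span AB: point load 168 at a = 3.5: Pab(L + a)/(6LEI) = 514.5/EI
  span BC: point load 118.6 at a = 1.8: Pab(L + b)/(6LEI) = 59.77/EI
  span BC: UDL 20: wL³/(24EI) = 22.5/EI
  relative rotation θ_0 = (514.5 + 82.27)/EI = 596.8/EI
A unit hogging moment at B produces rotation L₁/(3EI) + L₂/(3EI) = 3.333/EI.
Slope continuity at B: θ_0 = M_B·3.333/EI, so M_B = 596.8/3.333 = 179 kN·m (hogging).
Span BC, ΣM about C: R_B^{BC}·3 = 232.3 + 179, so R_B^{BC} = 137.1 kN and R_C = 178.6 − 137.1 = 41.48 kN.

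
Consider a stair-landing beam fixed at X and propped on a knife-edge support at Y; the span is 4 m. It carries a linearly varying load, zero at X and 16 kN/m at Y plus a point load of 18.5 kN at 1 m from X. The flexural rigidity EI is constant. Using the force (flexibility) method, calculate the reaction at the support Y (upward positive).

R_Y = 19.19 kN

Remove the prop at Y; the released (primary) structure is a cantilever built in at X.
Deflection at Y on the released cantilever, summing each load's contribution:
  triangular load, peak 16 at the free end: 11w₀L⁴/(120EI) = 375.5/EI
  point load 18.5 at a = 1: Pa²(3L − a)/(6EI) = 33.92/EI
  δ_0 = 409.4/EI
Tip deflection under a unit load at Y: L³/(3EI) = 21.33/EI.
The prop prevents deflection at Y: R_Y = δ_0/δ_{YY} = 409.4/21.33 = 19.19 kN.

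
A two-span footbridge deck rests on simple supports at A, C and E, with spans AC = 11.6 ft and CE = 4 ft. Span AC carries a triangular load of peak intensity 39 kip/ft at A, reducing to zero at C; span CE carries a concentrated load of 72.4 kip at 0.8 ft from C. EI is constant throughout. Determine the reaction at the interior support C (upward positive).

Release continuity at C by inserting a hinge; the redundant is the internal moment M_C. The primary structure is two simply-supported spans AC and CE.
Discontinuity in slope at C on the released structure — sum the simple-span end rotations:
  span AC: triangular load, peak 39: 7w₀L³/(360EI) = 1184/EI
  span CE: point load 72.4 at a = 0.8: Pab(L + b)/(6LEI) = 55.6/EI
  relative rotation θ_0 = (1184 + 55.6)/EI = 1239/EI
A unit hogging moment at C produces rotation L₁/(3EI) + L₂/(3EI) = 5.2/EI.
Slope continuity at C: θ_0 = M_C·5.2/EI, so M_C = 1239/5.2 = 238.3 kip·ft (hogging).
Span AC, ΣM about A with M_C applied at C: R_C^{AC}·11.6 = 874.6 + 238.3, so R_C^{AC} = 95.95 kip and R_A = 226.2 − 95.95 = 130.3 kip.
Span CE, ΣM about E: R_C^{CE}·4 = 231.7 + 238.3, so R_C^{CE} = 117.5 kip and R_E = 72.4 − 117.5 = -45.1 kip.
R_C = 95.95 + 117.5 = 213.4 kip.

R_C = 213.4 kip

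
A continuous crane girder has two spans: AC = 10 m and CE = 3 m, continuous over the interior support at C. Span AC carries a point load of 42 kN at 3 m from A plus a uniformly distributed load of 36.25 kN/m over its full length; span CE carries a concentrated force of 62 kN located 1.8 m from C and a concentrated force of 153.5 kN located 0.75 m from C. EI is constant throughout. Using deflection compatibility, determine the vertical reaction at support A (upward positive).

R_A = 168.9 kN

Insert a hinge at C; M_C is the redundant, and each span becomes simply supported.
End slopes at the hinge C, treating each span as simply supported:
  span AC: point load 42 at a = 3: Pab(L + a)/(6LEI) = 191.1/EI
  span AC: UDL 36.25: wL³/(24EI) = 1510/EI
  span CE: point load 62 at a = 1.8: Pab(L + b)/(6LEI) = 31.25/EI
  span CE: point load 153.5 at a = 0.75: Pab(L + b)/(6LEI) = 75.55/EI
  relative rotation θ_0 = (1702 + 106.8)/EI = 1808/EI
A unit hogging moment at C produces rotation L₁/(3EI) + L₂/(3EI) = 4.333/EI.
Slope continuity at C: θ_0 = M_C·4.333/EI, so M_C = 1808/4.333 = 417.3 kN·m (hogging).
Span AC, ΣM about A with M_C applied at C: R_C^{AC}·10 = 1938 + 417.3, so R_C^{AC} = 235.6 kN and R_A = 404.5 − 235.6 = 168.9 kN.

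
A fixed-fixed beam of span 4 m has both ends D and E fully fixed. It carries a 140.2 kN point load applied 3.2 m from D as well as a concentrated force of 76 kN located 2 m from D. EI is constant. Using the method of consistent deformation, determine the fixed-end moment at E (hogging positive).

M_E = 109.8 kN·m

Take the two fixed-end moments M_D, M_E as redundants; the released structure is the simple span DE.
End rotations of the released simple span under the applied load (×1/EI):
  at D: point load 140.2 at a = 3.2: Pab(L + b)/(6LEI) = 71.78/EI
  at E: point load 140.2 at a = 3.2: Pab(L + a)/(6LEI) = 107.7/EI
  at D: point load 76 at a = 2: Pab(L + b)/(6LEI) = 76/EI
  at E: point load 76 at a = 2: Pab(L + a)/(6LEI) = 76/EI
  θ_D0 = 147.8/EI,  θ_E0 = 183.7/EI
Flexibility coefficients: a unit moment at one end gives L/(3EI) there and L/(6EI) at the far end, so f₁₁ = f₂₂ = 1.333/EI and f₁₂ = f₂₁ = 0.6667/EI.
Compatibility — zero rotation at each built-in end:
  1.333 M_D + 0.6667 M_E = 147.8
  0.6667 M_D + 1.333 M_E = 183.7
Solving the pair gives M_D = 55.95 kN·m and M_E = 109.8 kN·m (hogging).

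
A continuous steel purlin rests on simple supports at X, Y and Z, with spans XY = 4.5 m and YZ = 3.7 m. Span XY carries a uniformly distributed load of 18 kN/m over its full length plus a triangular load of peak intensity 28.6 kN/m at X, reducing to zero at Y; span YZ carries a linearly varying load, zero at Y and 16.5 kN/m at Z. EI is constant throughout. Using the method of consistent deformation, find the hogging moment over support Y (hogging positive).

M_Y = 49.49 kN·m

Release continuity at Y by inserting a hinge; the redundant is the internal moment M_Y. The primary structure is two simply-supported spans XY and YZ.
Rotations at Y on the released spans (each span's end-slope, ×1/EI):
  span XY: UDL 18: wL³/(24EI) = 68.34/EI
  span XY: triangular load, peak 28.6: 7w₀L³/(360EI) = 50.68/EI
  span YZ: triangular load, peak 16.5: 7w₀L³/(360EI) = 16.25/EI
  relative rotation θ_0 = (119 + 16.25)/EI = 135.3/EI
A unit hogging moment at Y produces rotation L₁/(3EI) + L₂/(3EI) = 2.733/EI.
Compatibility: M_Y·(L₁+L₂)/(3EI) = θ_0, giving M_Y = 49.49 kN·m (hogging).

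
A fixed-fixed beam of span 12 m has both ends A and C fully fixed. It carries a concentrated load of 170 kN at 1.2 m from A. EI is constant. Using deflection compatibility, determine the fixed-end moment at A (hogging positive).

M_A = 165.2 kN·m

Take the two fixed-end moments M_A, M_C as redundants; the released structure is the simple span AC.
On the primary (simply-supported) span, the end slopes from the loading are:
  at A: point load 170 at a = 1.2: Pab(L + b)/(6LEI) = 697.7/EI
  at C: point load 170 at a = 1.2: Pab(L + a)/(6LEI) = 403.9/EI
  θ_A0 = 697.7/EI,  θ_C0 = 403.9/EI
Flexibility coefficients: a unit moment at one end gives L/(3EI) there and L/(6EI) at the far end, so f₁₁ = f₂₂ = 4/EI and f₁₂ = f₂₁ = 2/EI.
Compatibility — zero rotation at each built-in end:
  4 M_A + 2 M_C = 697.7
  2 M_A + 4 M_C = 403.9
Solving the pair gives M_A = 165.2 kN·m and M_C = 18.36 kN·m (hogging).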